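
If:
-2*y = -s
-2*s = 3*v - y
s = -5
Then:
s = -5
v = 5/2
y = -5/2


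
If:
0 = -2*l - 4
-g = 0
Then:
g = 0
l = -2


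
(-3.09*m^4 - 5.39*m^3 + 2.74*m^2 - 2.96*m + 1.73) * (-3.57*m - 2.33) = 11.0313*m^5 + 26.442*m^4 + 2.7769*m^3 + 4.183*m^2 + 0.7207*m - 4.0309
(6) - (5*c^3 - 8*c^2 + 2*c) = -5*c^3 + 8*c^2 - 2*c + 6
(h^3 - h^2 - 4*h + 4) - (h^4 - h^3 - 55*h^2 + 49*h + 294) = -h^4 + 2*h^3 + 54*h^2 - 53*h - 290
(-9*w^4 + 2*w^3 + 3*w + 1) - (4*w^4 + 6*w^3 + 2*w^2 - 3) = -13*w^4 - 4*w^3 - 2*w^2 + 3*w + 4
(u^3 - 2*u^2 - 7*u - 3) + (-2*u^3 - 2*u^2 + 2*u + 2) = -u^3 - 4*u^2 - 5*u - 1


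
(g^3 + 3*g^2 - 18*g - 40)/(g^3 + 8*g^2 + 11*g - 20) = (g^2 - 2*g - 8)/(g^2 + 3*g - 4)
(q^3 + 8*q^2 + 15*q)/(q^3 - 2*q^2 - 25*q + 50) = q*(q + 3)/(q^2 - 7*q + 10)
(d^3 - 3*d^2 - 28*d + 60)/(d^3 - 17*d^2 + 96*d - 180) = (d^2 + 3*d - 10)/(d^2 - 11*d + 30)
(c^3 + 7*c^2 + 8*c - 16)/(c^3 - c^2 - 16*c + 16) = (c + 4)/(c - 4)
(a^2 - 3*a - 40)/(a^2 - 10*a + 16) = (a + 5)/(a - 2)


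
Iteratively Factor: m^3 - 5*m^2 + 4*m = (m - 1)*(m^2 - 4*m) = m*(m - 1)*(m - 4)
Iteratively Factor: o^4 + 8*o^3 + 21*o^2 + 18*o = (o + 2)*(o^3 + 6*o^2 + 9*o) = (o + 2)*(o + 3)*(o^2 + 3*o) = o*(o + 2)*(o + 3)*(o + 3)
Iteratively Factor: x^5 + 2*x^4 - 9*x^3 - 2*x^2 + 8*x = (x + 1)*(x^4 + x^3 - 10*x^2 + 8*x) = (x + 1)*(x + 4)*(x^3 - 3*x^2 + 2*x) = (x - 1)*(x + 1)*(x + 4)*(x^2 - 2*x) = x*(x - 1)*(x + 1)*(x + 4)*(x - 2)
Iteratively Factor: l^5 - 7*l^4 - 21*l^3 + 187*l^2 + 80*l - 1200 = (l - 5)*(l^4 - 2*l^3 - 31*l^2 + 32*l + 240) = (l - 5)^2*(l^3 + 3*l^2 - 16*l - 48) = (l - 5)^2*(l - 4)*(l^2 + 7*l + 12) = (l - 5)^2*(l - 4)*(l + 3)*(l + 4)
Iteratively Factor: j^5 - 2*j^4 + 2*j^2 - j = (j)*(j^4 - 2*j^3 + 2*j - 1) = j*(j + 1)*(j^3 - 3*j^2 + 3*j - 1) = j*(j - 1)*(j + 1)*(j^2 - 2*j + 1) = j*(j - 1)^2*(j + 1)*(j - 1)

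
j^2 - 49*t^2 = (j - 7*t)*(j + 7*t)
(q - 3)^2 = q^2 - 6*q + 9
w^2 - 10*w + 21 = (w - 7)*(w - 3)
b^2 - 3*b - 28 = (b - 7)*(b + 4)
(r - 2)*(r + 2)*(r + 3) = r^3 + 3*r^2 - 4*r - 12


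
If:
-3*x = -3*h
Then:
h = x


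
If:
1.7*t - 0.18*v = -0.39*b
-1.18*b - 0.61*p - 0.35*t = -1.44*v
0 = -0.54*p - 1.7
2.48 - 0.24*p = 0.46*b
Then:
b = 7.03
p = -3.15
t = -1.17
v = 4.14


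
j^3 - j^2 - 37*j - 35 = (j - 7)*(j + 1)*(j + 5)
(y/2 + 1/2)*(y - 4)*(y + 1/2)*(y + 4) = y^4/2 + 3*y^3/4 - 31*y^2/4 - 12*y - 4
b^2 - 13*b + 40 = (b - 8)*(b - 5)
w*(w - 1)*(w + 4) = w^3 + 3*w^2 - 4*w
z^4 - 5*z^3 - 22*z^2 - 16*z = z*(z - 8)*(z + 1)*(z + 2)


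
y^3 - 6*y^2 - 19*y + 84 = (y - 7)*(y - 3)*(y + 4)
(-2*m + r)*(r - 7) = -2*m*r + 14*m + r^2 - 7*r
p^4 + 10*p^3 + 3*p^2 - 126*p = p*(p - 3)*(p + 6)*(p + 7)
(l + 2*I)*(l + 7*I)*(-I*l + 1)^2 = -l^4 - 11*I*l^3 + 33*l^2 + 37*I*l - 14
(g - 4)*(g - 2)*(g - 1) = g^3 - 7*g^2 + 14*g - 8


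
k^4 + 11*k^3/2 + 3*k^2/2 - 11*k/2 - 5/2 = (k - 1)*(k + 1/2)*(k + 1)*(k + 5)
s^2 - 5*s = s*(s - 5)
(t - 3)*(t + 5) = t^2 + 2*t - 15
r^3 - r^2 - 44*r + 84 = (r - 6)*(r - 2)*(r + 7)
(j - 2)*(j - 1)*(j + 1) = j^3 - 2*j^2 - j + 2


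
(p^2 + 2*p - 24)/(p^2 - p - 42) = (p - 4)/(p - 7)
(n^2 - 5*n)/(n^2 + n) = (n - 5)/(n + 1)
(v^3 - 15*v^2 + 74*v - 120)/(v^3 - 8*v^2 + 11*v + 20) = (v - 6)/(v + 1)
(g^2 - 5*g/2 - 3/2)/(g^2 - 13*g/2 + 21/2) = (2*g + 1)/(2*g - 7)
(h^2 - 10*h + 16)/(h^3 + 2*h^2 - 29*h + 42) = (h - 8)/(h^2 + 4*h - 21)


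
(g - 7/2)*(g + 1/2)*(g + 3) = g^3 - 43*g/4 - 21/4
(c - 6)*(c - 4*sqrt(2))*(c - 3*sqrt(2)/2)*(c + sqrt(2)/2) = c^4 - 5*sqrt(2)*c^3 - 6*c^3 + 13*c^2/2 + 30*sqrt(2)*c^2 - 39*c + 6*sqrt(2)*c - 36*sqrt(2)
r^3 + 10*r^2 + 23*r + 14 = (r + 1)*(r + 2)*(r + 7)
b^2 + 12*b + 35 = (b + 5)*(b + 7)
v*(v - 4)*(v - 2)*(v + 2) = v^4 - 4*v^3 - 4*v^2 + 16*v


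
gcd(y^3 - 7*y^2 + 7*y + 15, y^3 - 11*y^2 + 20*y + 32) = y + 1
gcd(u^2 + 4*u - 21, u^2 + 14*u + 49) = u + 7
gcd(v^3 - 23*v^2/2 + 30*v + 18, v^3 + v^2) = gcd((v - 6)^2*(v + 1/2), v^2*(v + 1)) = 1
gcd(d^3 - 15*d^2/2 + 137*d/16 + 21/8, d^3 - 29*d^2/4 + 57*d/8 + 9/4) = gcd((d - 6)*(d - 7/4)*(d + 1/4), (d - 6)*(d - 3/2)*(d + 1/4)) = d^2 - 23*d/4 - 3/2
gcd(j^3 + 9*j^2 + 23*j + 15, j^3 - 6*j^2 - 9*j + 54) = j + 3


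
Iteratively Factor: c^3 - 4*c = (c + 2)*(c^2 - 2*c) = (c - 2)*(c + 2)*(c)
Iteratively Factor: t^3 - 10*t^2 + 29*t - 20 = (t - 5)*(t^2 - 5*t + 4) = (t - 5)*(t - 1)*(t - 4)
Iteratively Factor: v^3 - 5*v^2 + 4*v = (v)*(v^2 - 5*v + 4) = v*(v - 1)*(v - 4)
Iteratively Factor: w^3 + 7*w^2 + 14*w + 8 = (w + 1)*(w^2 + 6*w + 8) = (w + 1)*(w + 4)*(w + 2)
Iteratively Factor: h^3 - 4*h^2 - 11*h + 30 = (h + 3)*(h^2 - 7*h + 10) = (h - 5)*(h + 3)*(h - 2)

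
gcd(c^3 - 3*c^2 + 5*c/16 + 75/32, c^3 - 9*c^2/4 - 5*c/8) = c - 5/2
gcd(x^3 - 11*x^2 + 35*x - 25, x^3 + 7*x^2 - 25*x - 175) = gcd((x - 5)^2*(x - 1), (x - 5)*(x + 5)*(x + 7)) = x - 5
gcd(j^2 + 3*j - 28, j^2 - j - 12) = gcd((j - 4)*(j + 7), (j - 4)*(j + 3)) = j - 4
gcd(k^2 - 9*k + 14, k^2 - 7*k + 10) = k - 2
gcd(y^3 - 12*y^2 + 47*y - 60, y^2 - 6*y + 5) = y - 5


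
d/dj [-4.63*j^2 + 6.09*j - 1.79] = 6.09 - 9.26*j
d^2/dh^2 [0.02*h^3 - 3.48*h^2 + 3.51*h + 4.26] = 0.12*h - 6.96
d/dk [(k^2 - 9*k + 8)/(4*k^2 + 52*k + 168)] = (11*k^2 + 34*k - 241)/(2*(k^4 + 26*k^3 + 253*k^2 + 1092*k + 1764))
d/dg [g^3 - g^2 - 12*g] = 3*g^2 - 2*g - 12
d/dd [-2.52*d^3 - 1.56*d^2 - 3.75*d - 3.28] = -7.56*d^2 - 3.12*d - 3.75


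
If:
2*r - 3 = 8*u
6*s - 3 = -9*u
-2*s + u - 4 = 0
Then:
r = 13/2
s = -11/8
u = 5/4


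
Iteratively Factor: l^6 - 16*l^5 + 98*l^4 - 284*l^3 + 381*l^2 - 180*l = (l)*(l^5 - 16*l^4 + 98*l^3 - 284*l^2 + 381*l - 180) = l*(l - 1)*(l^4 - 15*l^3 + 83*l^2 - 201*l + 180) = l*(l - 4)*(l - 1)*(l^3 - 11*l^2 + 39*l - 45) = l*(l - 4)*(l - 3)*(l - 1)*(l^2 - 8*l + 15) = l*(l - 4)*(l - 3)^2*(l - 1)*(l - 5)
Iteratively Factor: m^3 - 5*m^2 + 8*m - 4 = (m - 2)*(m^2 - 3*m + 2) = (m - 2)*(m - 1)*(m - 2)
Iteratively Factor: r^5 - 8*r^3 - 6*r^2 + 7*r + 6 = (r - 1)*(r^4 + r^3 - 7*r^2 - 13*r - 6) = (r - 1)*(r + 1)*(r^3 - 7*r - 6) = (r - 1)*(r + 1)*(r + 2)*(r^2 - 2*r - 3) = (r - 1)*(r + 1)^2*(r + 2)*(r - 3)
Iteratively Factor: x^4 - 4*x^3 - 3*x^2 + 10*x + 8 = (x - 4)*(x^3 - 3*x - 2) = (x - 4)*(x - 2)*(x^2 + 2*x + 1) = (x - 4)*(x - 2)*(x + 1)*(x + 1)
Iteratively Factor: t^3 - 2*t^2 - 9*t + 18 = (t + 3)*(t^2 - 5*t + 6) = (t - 3)*(t + 3)*(t - 2)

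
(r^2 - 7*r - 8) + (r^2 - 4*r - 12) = 2*r^2 - 11*r - 20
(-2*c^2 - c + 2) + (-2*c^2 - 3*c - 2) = -4*c^2 - 4*c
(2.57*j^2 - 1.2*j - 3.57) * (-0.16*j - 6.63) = -0.4112*j^3 - 16.8471*j^2 + 8.5272*j + 23.6691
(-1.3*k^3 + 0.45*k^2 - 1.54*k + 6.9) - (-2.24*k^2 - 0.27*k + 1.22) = -1.3*k^3 + 2.69*k^2 - 1.27*k + 5.68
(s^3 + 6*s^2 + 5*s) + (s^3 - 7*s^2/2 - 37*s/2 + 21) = 2*s^3 + 5*s^2/2 - 27*s/2 + 21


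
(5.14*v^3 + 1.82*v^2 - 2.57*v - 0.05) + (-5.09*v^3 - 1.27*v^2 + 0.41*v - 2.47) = 0.0499999999999998*v^3 + 0.55*v^2 - 2.16*v - 2.52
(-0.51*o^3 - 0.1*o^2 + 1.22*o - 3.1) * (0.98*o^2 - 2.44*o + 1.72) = -0.4998*o^5 + 1.1464*o^4 + 0.5624*o^3 - 6.1868*o^2 + 9.6624*o - 5.332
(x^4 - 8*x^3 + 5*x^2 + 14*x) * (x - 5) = x^5 - 13*x^4 + 45*x^3 - 11*x^2 - 70*x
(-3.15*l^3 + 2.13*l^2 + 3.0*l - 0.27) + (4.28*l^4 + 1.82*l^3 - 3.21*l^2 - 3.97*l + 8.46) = 4.28*l^4 - 1.33*l^3 - 1.08*l^2 - 0.97*l + 8.19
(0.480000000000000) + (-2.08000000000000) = -1.60000000000000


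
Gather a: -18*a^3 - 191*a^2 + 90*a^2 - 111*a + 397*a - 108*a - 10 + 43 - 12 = -18*a^3 - 101*a^2 + 178*a + 21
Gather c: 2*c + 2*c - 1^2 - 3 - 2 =4*c - 6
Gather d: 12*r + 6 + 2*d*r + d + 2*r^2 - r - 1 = d*(2*r + 1) + 2*r^2 + 11*r + 5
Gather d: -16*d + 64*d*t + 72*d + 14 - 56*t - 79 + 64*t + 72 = d*(64*t + 56) + 8*t + 7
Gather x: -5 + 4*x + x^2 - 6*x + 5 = x^2 - 2*x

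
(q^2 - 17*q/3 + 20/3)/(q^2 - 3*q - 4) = (q - 5/3)/(q + 1)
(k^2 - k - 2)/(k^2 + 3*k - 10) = (k + 1)/(k + 5)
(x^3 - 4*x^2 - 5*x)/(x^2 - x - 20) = x*(x + 1)/(x + 4)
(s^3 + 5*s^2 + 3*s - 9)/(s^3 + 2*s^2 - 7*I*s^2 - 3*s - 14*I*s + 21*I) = (s + 3)/(s - 7*I)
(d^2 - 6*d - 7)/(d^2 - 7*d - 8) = (d - 7)/(d - 8)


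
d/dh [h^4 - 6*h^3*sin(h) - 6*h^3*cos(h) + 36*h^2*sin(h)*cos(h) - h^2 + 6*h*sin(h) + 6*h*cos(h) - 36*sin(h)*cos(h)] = -6*sqrt(2)*h^3*cos(h + pi/4) + 4*h^3 - 18*sqrt(2)*h^2*sin(h + pi/4) + 36*h^2*cos(2*h) + 36*h*sin(2*h) + 6*sqrt(2)*h*cos(h + pi/4) - 2*h + 6*sqrt(2)*sin(h + pi/4) - 36*cos(2*h)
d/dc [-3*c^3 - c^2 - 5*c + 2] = -9*c^2 - 2*c - 5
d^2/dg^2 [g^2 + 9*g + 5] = 2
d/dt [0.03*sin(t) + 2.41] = 0.03*cos(t)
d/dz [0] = 0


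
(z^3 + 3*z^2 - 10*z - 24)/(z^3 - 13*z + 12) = (z + 2)/(z - 1)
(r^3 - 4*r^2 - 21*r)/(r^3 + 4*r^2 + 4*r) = (r^2 - 4*r - 21)/(r^2 + 4*r + 4)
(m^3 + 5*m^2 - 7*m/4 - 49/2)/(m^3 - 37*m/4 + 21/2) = (2*m + 7)/(2*m - 3)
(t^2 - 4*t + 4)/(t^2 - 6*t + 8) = (t - 2)/(t - 4)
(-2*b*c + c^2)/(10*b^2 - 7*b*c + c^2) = -c/(5*b - c)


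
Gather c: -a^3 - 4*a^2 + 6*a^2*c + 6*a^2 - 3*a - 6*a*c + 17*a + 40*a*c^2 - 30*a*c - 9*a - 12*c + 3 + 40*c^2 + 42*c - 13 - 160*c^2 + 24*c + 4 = -a^3 + 2*a^2 + 5*a + c^2*(40*a - 120) + c*(6*a^2 - 36*a + 54) - 6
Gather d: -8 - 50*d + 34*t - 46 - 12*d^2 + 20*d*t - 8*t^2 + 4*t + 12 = -12*d^2 + d*(20*t - 50) - 8*t^2 + 38*t - 42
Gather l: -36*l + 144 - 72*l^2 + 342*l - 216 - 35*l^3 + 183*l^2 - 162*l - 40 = -35*l^3 + 111*l^2 + 144*l - 112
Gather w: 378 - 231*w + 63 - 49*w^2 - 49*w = -49*w^2 - 280*w + 441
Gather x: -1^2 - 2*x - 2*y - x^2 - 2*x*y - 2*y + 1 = -x^2 + x*(-2*y - 2) - 4*y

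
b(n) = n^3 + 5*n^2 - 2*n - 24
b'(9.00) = 331.00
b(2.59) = 21.73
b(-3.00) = 0.00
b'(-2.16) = -9.60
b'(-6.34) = 55.19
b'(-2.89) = -5.84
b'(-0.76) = -7.87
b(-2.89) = -0.60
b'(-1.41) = -10.14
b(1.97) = -0.89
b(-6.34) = -65.18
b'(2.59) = 44.02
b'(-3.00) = -5.00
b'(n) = 3*n^2 + 10*n - 2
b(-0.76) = -20.03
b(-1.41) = -14.04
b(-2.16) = -6.43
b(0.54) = -23.46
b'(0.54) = 4.27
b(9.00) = 1092.00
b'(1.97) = 29.34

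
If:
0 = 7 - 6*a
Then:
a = 7/6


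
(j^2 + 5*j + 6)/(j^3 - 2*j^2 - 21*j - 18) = (j + 2)/(j^2 - 5*j - 6)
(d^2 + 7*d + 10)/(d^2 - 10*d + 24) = (d^2 + 7*d + 10)/(d^2 - 10*d + 24)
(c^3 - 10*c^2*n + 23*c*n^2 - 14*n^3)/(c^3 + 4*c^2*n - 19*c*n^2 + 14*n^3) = (c - 7*n)/(c + 7*n)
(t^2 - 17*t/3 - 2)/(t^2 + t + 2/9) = 3*(t - 6)/(3*t + 2)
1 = 1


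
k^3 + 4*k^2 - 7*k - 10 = (k - 2)*(k + 1)*(k + 5)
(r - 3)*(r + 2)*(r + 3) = r^3 + 2*r^2 - 9*r - 18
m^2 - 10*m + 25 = (m - 5)^2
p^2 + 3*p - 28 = (p - 4)*(p + 7)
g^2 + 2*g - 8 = (g - 2)*(g + 4)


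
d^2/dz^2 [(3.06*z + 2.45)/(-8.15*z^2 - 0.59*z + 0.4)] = (-(3.06*z + 2.45)*(16.3*z + 0.59)*(32.6*z + 1.18) + (149.634*z + 43.5458)*(8.15*z^2 + 0.59*z - 0.4))/(8.15*z^2 + 0.59*z - 0.4)^3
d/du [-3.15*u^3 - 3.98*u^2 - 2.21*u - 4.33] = -9.45*u^2 - 7.96*u - 2.21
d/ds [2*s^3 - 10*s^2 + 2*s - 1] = 6*s^2 - 20*s + 2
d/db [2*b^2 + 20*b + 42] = 4*b + 20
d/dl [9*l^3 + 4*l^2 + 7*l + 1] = 27*l^2 + 8*l + 7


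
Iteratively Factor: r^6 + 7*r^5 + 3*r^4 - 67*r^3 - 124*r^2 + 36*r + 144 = (r - 3)*(r^5 + 10*r^4 + 33*r^3 + 32*r^2 - 28*r - 48) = (r - 3)*(r + 2)*(r^4 + 8*r^3 + 17*r^2 - 2*r - 24) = (r - 3)*(r + 2)^2*(r^3 + 6*r^2 + 5*r - 12) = (r - 3)*(r - 1)*(r + 2)^2*(r^2 + 7*r + 12) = (r - 3)*(r - 1)*(r + 2)^2*(r + 3)*(r + 4)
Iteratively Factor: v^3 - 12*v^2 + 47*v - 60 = (v - 3)*(v^2 - 9*v + 20) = (v - 5)*(v - 3)*(v - 4)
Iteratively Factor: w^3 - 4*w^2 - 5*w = (w + 1)*(w^2 - 5*w) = (w - 5)*(w + 1)*(w)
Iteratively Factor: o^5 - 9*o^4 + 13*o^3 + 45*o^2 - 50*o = (o + 2)*(o^4 - 11*o^3 + 35*o^2 - 25*o) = (o - 5)*(o + 2)*(o^3 - 6*o^2 + 5*o) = (o - 5)*(o - 1)*(o + 2)*(o^2 - 5*o) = o*(o - 5)*(o - 1)*(o + 2)*(o - 5)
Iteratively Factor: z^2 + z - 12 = (z - 3)*(z + 4)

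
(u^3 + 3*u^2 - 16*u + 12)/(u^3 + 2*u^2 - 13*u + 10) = (u + 6)/(u + 5)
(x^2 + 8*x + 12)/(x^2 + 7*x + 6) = (x + 2)/(x + 1)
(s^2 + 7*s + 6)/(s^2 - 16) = (s^2 + 7*s + 6)/(s^2 - 16)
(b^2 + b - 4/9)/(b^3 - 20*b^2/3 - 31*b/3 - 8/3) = (-9*b^2 - 9*b + 4)/(3*(-3*b^3 + 20*b^2 + 31*b + 8))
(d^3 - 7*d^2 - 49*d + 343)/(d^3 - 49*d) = (d - 7)/d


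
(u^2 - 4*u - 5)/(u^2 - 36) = (u^2 - 4*u - 5)/(u^2 - 36)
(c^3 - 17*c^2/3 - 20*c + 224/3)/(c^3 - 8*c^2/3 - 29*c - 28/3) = (3*c - 8)/(3*c + 1)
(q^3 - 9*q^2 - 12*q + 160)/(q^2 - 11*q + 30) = (q^2 - 4*q - 32)/(q - 6)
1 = 1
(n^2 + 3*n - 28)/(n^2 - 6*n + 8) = (n + 7)/(n - 2)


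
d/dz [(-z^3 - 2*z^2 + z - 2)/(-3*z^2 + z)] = (3*z^4 - 2*z^3 + z^2 - 12*z + 2)/(z^2*(9*z^2 - 6*z + 1))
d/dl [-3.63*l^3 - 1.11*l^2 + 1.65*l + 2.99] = -10.89*l^2 - 2.22*l + 1.65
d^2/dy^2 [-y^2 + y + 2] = -2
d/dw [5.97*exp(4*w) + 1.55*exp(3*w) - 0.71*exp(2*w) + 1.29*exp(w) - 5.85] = (23.88*exp(3*w) + 4.65*exp(2*w) - 1.42*exp(w) + 1.29)*exp(w)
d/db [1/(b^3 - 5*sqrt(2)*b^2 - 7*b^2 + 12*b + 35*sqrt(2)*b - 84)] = (-3*b^2 + 14*b + 10*sqrt(2)*b - 35*sqrt(2) - 12)/(b^3 - 5*sqrt(2)*b^2 - 7*b^2 + 12*b + 35*sqrt(2)*b - 84)^2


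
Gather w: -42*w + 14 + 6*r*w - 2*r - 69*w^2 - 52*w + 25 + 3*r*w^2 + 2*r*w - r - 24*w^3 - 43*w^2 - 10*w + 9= -3*r - 24*w^3 + w^2*(3*r - 112) + w*(8*r - 104) + 48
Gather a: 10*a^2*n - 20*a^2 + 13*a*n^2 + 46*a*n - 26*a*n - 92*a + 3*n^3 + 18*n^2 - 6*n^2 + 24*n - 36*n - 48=a^2*(10*n - 20) + a*(13*n^2 + 20*n - 92) + 3*n^3 + 12*n^2 - 12*n - 48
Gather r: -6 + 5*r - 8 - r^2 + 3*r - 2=-r^2 + 8*r - 16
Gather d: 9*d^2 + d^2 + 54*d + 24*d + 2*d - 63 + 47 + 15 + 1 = 10*d^2 + 80*d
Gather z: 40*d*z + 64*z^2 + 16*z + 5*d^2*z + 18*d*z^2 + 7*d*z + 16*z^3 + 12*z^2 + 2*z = 16*z^3 + z^2*(18*d + 76) + z*(5*d^2 + 47*d + 18)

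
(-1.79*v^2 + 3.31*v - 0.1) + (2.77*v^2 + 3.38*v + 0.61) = 0.98*v^2 + 6.69*v + 0.51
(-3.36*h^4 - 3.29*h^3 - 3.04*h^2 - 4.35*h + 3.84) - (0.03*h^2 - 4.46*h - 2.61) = -3.36*h^4 - 3.29*h^3 - 3.07*h^2 + 0.11*h + 6.45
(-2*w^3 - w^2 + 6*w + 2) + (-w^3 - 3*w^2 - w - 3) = -3*w^3 - 4*w^2 + 5*w - 1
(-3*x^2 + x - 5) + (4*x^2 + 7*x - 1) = x^2 + 8*x - 6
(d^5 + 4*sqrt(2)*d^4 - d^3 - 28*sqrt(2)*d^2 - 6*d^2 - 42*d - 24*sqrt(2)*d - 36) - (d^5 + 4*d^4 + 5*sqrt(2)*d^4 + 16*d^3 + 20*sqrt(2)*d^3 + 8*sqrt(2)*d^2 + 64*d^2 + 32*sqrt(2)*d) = -4*d^4 - sqrt(2)*d^4 - 20*sqrt(2)*d^3 - 17*d^3 - 70*d^2 - 36*sqrt(2)*d^2 - 56*sqrt(2)*d - 42*d - 36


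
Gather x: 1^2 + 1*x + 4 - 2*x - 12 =-x - 7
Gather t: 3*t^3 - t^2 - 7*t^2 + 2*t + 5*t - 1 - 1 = 3*t^3 - 8*t^2 + 7*t - 2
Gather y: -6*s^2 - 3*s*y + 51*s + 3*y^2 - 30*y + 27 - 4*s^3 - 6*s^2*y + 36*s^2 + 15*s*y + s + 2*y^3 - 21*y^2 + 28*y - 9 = -4*s^3 + 30*s^2 + 52*s + 2*y^3 - 18*y^2 + y*(-6*s^2 + 12*s - 2) + 18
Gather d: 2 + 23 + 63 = 88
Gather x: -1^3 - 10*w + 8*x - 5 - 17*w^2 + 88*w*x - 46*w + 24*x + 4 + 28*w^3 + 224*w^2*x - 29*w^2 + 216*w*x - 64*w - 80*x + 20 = 28*w^3 - 46*w^2 - 120*w + x*(224*w^2 + 304*w - 48) + 18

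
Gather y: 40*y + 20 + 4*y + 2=44*y + 22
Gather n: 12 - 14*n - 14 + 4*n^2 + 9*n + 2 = 4*n^2 - 5*n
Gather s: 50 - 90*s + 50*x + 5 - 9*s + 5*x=-99*s + 55*x + 55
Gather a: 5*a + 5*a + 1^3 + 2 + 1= 10*a + 4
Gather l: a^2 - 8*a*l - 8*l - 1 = a^2 + l*(-8*a - 8) - 1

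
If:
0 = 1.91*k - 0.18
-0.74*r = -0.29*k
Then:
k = 0.09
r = 0.04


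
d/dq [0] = 0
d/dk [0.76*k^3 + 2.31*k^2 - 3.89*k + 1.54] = 2.28*k^2 + 4.62*k - 3.89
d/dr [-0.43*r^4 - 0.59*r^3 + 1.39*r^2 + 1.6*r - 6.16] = -1.72*r^3 - 1.77*r^2 + 2.78*r + 1.6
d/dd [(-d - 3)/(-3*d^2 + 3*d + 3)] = (d^2 - d - (d + 3)*(2*d - 1) - 1)/(3*(-d^2 + d + 1)^2)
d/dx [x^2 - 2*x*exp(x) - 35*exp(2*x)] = -2*x*exp(x) + 2*x - 70*exp(2*x) - 2*exp(x)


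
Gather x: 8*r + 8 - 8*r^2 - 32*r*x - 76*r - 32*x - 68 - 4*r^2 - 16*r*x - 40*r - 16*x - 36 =-12*r^2 - 108*r + x*(-48*r - 48) - 96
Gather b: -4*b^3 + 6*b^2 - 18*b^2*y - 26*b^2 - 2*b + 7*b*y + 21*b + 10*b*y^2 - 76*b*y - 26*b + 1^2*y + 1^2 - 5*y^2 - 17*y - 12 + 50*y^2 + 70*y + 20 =-4*b^3 + b^2*(-18*y - 20) + b*(10*y^2 - 69*y - 7) + 45*y^2 + 54*y + 9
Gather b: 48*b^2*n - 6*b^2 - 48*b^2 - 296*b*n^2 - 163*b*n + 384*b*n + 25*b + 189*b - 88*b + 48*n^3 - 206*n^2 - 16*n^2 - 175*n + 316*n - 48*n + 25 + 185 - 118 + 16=b^2*(48*n - 54) + b*(-296*n^2 + 221*n + 126) + 48*n^3 - 222*n^2 + 93*n + 108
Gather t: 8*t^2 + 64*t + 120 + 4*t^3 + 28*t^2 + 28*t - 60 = 4*t^3 + 36*t^2 + 92*t + 60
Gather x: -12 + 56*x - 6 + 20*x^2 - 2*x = 20*x^2 + 54*x - 18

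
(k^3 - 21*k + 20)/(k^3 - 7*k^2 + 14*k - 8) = (k + 5)/(k - 2)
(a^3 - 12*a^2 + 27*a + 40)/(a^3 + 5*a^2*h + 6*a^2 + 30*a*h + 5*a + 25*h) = (a^2 - 13*a + 40)/(a^2 + 5*a*h + 5*a + 25*h)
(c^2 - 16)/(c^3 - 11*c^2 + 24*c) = (c^2 - 16)/(c*(c^2 - 11*c + 24))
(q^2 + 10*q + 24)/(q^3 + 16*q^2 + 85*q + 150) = (q + 4)/(q^2 + 10*q + 25)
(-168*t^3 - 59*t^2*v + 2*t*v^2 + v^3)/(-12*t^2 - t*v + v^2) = (56*t^2 + t*v - v^2)/(4*t - v)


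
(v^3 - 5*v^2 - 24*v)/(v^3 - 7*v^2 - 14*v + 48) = v/(v - 2)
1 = 1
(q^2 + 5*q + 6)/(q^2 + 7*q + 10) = (q + 3)/(q + 5)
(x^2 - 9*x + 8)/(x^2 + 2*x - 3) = (x - 8)/(x + 3)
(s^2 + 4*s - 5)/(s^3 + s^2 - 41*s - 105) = (s - 1)/(s^2 - 4*s - 21)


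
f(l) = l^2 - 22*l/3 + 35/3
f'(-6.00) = -19.33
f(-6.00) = 91.67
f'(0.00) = -7.33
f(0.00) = 11.67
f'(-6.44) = -20.21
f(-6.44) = 100.37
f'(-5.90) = -19.13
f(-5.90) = 89.74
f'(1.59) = -4.15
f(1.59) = 2.53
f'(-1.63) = -10.59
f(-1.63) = 26.28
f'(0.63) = -6.07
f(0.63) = 7.44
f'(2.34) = -2.65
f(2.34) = -0.02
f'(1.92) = -3.49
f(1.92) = 1.27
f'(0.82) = -5.69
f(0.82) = 6.33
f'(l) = 2*l - 22/3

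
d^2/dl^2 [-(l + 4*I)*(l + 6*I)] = -2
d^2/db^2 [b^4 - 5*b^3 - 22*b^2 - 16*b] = 12*b^2 - 30*b - 44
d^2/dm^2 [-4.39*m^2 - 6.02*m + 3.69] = -8.78000000000000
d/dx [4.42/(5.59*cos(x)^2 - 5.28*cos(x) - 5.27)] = (49.4156*cos(x) - 23.3376)*sin(x)/(-5.59*cos(x)^2 + 5.28*cos(x) + 5.27)^2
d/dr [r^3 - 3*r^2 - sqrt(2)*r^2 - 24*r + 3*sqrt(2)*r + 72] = 3*r^2 - 6*r - 2*sqrt(2)*r - 24 + 3*sqrt(2)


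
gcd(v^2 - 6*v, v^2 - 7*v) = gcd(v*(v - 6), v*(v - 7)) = v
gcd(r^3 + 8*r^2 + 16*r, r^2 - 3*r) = r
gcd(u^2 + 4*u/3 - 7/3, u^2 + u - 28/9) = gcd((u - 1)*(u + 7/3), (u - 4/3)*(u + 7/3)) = u + 7/3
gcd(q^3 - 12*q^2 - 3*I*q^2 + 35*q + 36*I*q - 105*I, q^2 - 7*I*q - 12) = q - 3*I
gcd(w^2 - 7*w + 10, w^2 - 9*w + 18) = 1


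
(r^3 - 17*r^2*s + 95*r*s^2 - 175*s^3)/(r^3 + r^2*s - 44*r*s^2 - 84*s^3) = (r^2 - 10*r*s + 25*s^2)/(r^2 + 8*r*s + 12*s^2)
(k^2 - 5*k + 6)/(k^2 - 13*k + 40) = (k^2 - 5*k + 6)/(k^2 - 13*k + 40)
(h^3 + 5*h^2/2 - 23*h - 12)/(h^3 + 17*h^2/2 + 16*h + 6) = (h - 4)/(h + 2)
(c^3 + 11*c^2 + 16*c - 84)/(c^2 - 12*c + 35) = (c^3 + 11*c^2 + 16*c - 84)/(c^2 - 12*c + 35)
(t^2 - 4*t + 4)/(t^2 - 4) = (t - 2)/(t + 2)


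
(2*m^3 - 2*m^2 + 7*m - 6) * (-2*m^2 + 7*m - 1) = -4*m^5 + 18*m^4 - 30*m^3 + 63*m^2 - 49*m + 6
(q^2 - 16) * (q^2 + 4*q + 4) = q^4 + 4*q^3 - 12*q^2 - 64*q - 64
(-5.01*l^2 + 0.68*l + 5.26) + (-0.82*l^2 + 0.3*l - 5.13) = -5.83*l^2 + 0.98*l + 0.13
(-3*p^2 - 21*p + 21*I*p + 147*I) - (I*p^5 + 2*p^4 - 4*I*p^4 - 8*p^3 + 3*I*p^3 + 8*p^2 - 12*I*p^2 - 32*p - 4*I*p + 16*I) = -I*p^5 - 2*p^4 + 4*I*p^4 + 8*p^3 - 3*I*p^3 - 11*p^2 + 12*I*p^2 + 11*p + 25*I*p + 131*I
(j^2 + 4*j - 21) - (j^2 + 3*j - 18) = j - 3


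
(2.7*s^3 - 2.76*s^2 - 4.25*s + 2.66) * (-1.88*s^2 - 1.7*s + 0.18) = -5.076*s^5 + 0.5988*s^4 + 13.168*s^3 + 1.7274*s^2 - 5.287*s + 0.4788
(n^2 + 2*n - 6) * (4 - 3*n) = -3*n^3 - 2*n^2 + 26*n - 24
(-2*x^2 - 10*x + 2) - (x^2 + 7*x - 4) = -3*x^2 - 17*x + 6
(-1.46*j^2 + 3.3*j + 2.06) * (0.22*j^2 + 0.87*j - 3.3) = -0.3212*j^4 - 0.5442*j^3 + 8.1422*j^2 - 9.0978*j - 6.798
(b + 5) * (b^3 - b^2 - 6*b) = b^4 + 4*b^3 - 11*b^2 - 30*b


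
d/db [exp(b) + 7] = exp(b)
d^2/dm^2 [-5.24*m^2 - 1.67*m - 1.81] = -10.4800000000000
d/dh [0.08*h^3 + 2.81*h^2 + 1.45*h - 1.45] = 0.24*h^2 + 5.62*h + 1.45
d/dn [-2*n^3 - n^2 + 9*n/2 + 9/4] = -6*n^2 - 2*n + 9/2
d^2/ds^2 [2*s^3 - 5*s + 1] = 12*s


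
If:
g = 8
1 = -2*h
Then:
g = 8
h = -1/2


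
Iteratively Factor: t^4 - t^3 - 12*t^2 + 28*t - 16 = (t - 2)*(t^3 + t^2 - 10*t + 8) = (t - 2)*(t - 1)*(t^2 + 2*t - 8) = (t - 2)*(t - 1)*(t + 4)*(t - 2)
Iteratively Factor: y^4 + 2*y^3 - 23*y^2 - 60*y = (y - 5)*(y^3 + 7*y^2 + 12*y) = y*(y - 5)*(y^2 + 7*y + 12) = y*(y - 5)*(y + 4)*(y + 3)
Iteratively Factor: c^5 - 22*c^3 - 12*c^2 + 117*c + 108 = (c - 4)*(c^4 + 4*c^3 - 6*c^2 - 36*c - 27) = (c - 4)*(c + 3)*(c^3 + c^2 - 9*c - 9) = (c - 4)*(c + 3)^2*(c^2 - 2*c - 3) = (c - 4)*(c + 1)*(c + 3)^2*(c - 3)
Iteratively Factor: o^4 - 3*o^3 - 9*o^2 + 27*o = (o + 3)*(o^3 - 6*o^2 + 9*o) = (o - 3)*(o + 3)*(o^2 - 3*o) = o*(o - 3)*(o + 3)*(o - 3)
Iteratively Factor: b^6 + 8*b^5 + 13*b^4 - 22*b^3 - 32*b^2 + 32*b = (b)*(b^5 + 8*b^4 + 13*b^3 - 22*b^2 - 32*b + 32) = b*(b + 4)*(b^4 + 4*b^3 - 3*b^2 - 10*b + 8) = b*(b - 1)*(b + 4)*(b^3 + 5*b^2 + 2*b - 8) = b*(b - 1)^2*(b + 4)*(b^2 + 6*b + 8) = b*(b - 1)^2*(b + 2)*(b + 4)*(b + 4)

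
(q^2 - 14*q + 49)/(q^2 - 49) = (q - 7)/(q + 7)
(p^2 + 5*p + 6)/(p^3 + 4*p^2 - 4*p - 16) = (p + 3)/(p^2 + 2*p - 8)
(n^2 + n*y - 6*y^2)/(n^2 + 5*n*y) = (n^2 + n*y - 6*y^2)/(n*(n + 5*y))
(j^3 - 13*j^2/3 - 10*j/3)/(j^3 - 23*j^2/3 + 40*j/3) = (3*j + 2)/(3*j - 8)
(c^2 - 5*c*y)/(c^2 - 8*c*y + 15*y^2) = c/(c - 3*y)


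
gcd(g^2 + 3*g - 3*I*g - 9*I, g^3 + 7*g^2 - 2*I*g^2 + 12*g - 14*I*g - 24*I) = g + 3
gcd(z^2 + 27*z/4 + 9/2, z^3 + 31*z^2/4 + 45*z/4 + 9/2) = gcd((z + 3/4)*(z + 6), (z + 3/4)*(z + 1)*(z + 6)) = z^2 + 27*z/4 + 9/2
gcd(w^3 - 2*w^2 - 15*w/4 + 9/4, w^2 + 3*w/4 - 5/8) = w - 1/2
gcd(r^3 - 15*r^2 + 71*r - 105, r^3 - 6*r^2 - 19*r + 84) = r^2 - 10*r + 21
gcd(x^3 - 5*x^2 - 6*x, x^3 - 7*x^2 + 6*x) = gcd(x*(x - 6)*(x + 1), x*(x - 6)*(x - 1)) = x^2 - 6*x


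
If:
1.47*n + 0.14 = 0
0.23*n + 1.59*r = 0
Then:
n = -0.10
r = 0.01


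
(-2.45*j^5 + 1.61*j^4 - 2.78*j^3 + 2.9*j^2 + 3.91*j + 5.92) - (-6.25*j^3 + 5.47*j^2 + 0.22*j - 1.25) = -2.45*j^5 + 1.61*j^4 + 3.47*j^3 - 2.57*j^2 + 3.69*j + 7.17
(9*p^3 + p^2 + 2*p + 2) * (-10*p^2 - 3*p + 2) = -90*p^5 - 37*p^4 - 5*p^3 - 24*p^2 - 2*p + 4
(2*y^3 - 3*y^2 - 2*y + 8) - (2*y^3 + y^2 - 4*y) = -4*y^2 + 2*y + 8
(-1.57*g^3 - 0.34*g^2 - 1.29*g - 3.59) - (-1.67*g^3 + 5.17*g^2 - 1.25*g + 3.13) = 0.0999999999999999*g^3 - 5.51*g^2 - 0.04*g - 6.72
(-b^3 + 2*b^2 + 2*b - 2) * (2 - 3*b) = 3*b^4 - 8*b^3 - 2*b^2 + 10*b - 4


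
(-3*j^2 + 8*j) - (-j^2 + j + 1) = -2*j^2 + 7*j - 1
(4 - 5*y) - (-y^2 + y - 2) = y^2 - 6*y + 6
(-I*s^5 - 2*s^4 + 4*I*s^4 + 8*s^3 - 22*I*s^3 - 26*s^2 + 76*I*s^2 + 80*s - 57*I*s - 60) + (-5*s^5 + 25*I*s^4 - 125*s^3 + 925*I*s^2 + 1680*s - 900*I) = -5*s^5 - I*s^5 - 2*s^4 + 29*I*s^4 - 117*s^3 - 22*I*s^3 - 26*s^2 + 1001*I*s^2 + 1760*s - 57*I*s - 60 - 900*I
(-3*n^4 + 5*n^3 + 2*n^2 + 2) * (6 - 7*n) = 21*n^5 - 53*n^4 + 16*n^3 + 12*n^2 - 14*n + 12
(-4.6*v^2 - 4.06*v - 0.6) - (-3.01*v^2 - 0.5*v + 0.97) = -1.59*v^2 - 3.56*v - 1.57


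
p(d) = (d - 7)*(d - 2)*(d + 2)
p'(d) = (d - 7)*(d - 2) + (d - 7)*(d + 2) + (d - 2)*(d + 2)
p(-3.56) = -91.59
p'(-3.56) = 83.86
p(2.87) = -17.50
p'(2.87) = -19.47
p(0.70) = 22.11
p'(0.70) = -12.33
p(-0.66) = 27.30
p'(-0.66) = 6.55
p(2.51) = -10.33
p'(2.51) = -20.24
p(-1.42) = 16.70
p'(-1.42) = 21.93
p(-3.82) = -114.61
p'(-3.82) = 93.26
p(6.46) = -20.38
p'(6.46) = 30.75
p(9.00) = 154.00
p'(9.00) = 113.00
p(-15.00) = -4862.00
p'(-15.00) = 881.00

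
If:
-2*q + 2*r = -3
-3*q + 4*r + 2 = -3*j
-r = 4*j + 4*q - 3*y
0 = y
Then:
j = 37/22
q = -23/22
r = -28/11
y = 0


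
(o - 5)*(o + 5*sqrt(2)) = o^2 - 5*o + 5*sqrt(2)*o - 25*sqrt(2)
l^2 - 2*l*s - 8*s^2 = (l - 4*s)*(l + 2*s)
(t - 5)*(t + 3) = t^2 - 2*t - 15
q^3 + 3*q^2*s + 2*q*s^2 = q*(q + s)*(q + 2*s)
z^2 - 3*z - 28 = (z - 7)*(z + 4)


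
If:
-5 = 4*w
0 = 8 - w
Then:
No Solution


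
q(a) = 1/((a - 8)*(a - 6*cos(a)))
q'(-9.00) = -0.00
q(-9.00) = 0.02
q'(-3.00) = 0.00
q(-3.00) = -0.03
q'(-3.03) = 0.00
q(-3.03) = -0.03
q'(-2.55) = -0.04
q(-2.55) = -0.04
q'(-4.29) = 0.16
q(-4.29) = 0.04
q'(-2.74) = -0.02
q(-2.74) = -0.03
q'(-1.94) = -9.16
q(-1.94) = -0.45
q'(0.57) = 0.03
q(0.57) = 0.03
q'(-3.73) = 0.23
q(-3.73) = -0.07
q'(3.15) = -0.00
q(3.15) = -0.02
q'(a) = (-6*sin(a) - 1)/((a - 8)*(a - 6*cos(a))^2) - 1/((a - 8)^2*(a - 6*cos(a)))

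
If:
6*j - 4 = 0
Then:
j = 2/3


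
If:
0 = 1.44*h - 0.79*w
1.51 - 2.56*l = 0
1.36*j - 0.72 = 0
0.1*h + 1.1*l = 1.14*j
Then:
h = -0.45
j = 0.53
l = 0.59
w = -0.83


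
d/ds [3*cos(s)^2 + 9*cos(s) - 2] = -3*(2*cos(s) + 3)*sin(s)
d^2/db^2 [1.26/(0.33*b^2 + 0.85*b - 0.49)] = (-0.274428*b^2 - 0.70686*b + 1.26*(0.66*b + 0.85)*(1.32*b + 1.7) + 0.407484)/(0.33*b^2 + 0.85*b - 0.49)^3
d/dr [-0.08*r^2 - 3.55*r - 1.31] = -0.16*r - 3.55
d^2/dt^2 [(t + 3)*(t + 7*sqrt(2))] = 2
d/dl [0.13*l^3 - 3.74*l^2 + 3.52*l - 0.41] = 0.39*l^2 - 7.48*l + 3.52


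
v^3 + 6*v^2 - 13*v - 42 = (v - 3)*(v + 2)*(v + 7)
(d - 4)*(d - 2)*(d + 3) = d^3 - 3*d^2 - 10*d + 24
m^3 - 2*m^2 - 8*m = m*(m - 4)*(m + 2)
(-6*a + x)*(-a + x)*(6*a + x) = 36*a^3 - 36*a^2*x - a*x^2 + x^3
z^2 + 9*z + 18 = (z + 3)*(z + 6)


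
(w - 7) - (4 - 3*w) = 4*w - 11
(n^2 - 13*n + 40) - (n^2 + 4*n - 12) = 52 - 17*n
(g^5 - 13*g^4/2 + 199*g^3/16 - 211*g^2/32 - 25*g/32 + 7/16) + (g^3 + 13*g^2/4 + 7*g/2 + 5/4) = g^5 - 13*g^4/2 + 215*g^3/16 - 107*g^2/32 + 87*g/32 + 27/16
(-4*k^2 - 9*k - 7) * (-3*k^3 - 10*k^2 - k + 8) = 12*k^5 + 67*k^4 + 115*k^3 + 47*k^2 - 65*k - 56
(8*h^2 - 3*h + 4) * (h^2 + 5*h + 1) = 8*h^4 + 37*h^3 - 3*h^2 + 17*h + 4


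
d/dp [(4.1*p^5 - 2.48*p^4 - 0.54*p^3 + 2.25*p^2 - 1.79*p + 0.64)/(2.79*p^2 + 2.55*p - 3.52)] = (34.317*p^6 + 27.9816*p^5 - 92.6386*p^4 + 32.1644*p^3 + 16.434*p^2 - 19.4112*p + 4.6688)/(7.7841*p^4 + 14.229*p^3 - 13.1391*p^2 - 17.952*p + 12.3904)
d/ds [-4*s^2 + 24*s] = 24 - 8*s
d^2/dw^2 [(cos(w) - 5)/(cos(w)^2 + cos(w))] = (2*(cos(w) - 5)*(2*cos(w) + 1)^2*sin(w)^2 - (cos(w) + 1)^2*cos(w)^3 + (cos(w) + 1)*(-10*cos(w) - 17*cos(2*w) + 4*cos(3*w) - 1)*cos(w)/2)/((cos(w) + 1)^3*cos(w)^3)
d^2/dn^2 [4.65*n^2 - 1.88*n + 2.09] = 9.30000000000000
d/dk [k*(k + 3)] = 2*k + 3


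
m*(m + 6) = m^2 + 6*m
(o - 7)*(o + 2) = o^2 - 5*o - 14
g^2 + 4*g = g*(g + 4)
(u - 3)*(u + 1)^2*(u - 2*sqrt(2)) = u^4 - 2*sqrt(2)*u^3 - u^3 - 5*u^2 + 2*sqrt(2)*u^2 - 3*u + 10*sqrt(2)*u + 6*sqrt(2)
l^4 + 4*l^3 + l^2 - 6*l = l*(l - 1)*(l + 2)*(l + 3)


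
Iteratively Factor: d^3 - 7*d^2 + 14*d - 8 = (d - 4)*(d^2 - 3*d + 2) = (d - 4)*(d - 2)*(d - 1)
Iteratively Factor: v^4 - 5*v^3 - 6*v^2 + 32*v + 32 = (v - 4)*(v^3 - v^2 - 10*v - 8) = (v - 4)*(v + 2)*(v^2 - 3*v - 4) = (v - 4)^2*(v + 2)*(v + 1)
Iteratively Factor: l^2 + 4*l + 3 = (l + 1)*(l + 3)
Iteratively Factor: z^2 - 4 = (z - 2)*(z + 2)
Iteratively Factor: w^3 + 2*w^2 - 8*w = (w - 2)*(w^2 + 4*w) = (w - 2)*(w + 4)*(w)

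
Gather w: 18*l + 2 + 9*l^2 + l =9*l^2 + 19*l + 2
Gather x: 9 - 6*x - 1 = 8 - 6*x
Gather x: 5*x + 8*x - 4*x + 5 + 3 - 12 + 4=9*x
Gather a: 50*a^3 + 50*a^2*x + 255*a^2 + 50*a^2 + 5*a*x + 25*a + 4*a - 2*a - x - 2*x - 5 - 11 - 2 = 50*a^3 + a^2*(50*x + 305) + a*(5*x + 27) - 3*x - 18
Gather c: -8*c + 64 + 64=128 - 8*c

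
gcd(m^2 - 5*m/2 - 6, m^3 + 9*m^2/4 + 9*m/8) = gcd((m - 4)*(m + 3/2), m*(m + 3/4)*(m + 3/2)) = m + 3/2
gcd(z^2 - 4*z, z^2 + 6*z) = z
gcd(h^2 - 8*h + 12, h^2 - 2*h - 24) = h - 6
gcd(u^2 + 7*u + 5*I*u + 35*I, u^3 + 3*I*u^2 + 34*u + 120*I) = u + 5*I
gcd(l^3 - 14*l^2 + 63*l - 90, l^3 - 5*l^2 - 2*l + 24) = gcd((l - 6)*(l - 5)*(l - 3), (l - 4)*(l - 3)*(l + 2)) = l - 3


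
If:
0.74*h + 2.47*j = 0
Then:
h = -3.33783783783784*j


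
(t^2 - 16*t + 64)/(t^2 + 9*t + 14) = (t^2 - 16*t + 64)/(t^2 + 9*t + 14)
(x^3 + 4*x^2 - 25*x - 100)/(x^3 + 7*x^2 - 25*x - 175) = (x + 4)/(x + 7)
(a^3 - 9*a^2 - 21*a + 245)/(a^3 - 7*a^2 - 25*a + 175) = (a - 7)/(a - 5)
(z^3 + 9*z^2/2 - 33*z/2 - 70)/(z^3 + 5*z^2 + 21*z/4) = 2*(z^2 + z - 20)/(z*(2*z + 3))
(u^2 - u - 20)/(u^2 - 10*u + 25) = (u + 4)/(u - 5)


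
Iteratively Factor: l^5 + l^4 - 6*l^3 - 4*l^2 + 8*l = (l - 2)*(l^4 + 3*l^3 - 4*l) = (l - 2)*(l - 1)*(l^3 + 4*l^2 + 4*l) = l*(l - 2)*(l - 1)*(l^2 + 4*l + 4) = l*(l - 2)*(l - 1)*(l + 2)*(l + 2)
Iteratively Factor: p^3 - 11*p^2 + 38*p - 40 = (p - 2)*(p^2 - 9*p + 20) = (p - 4)*(p - 2)*(p - 5)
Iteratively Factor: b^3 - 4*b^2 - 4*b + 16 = (b - 2)*(b^2 - 2*b - 8) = (b - 2)*(b + 2)*(b - 4)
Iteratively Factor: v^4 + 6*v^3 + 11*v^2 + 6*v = (v + 2)*(v^3 + 4*v^2 + 3*v) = (v + 2)*(v + 3)*(v^2 + v) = (v + 1)*(v + 2)*(v + 3)*(v)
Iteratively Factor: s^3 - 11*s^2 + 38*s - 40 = (s - 5)*(s^2 - 6*s + 8) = (s - 5)*(s - 2)*(s - 4)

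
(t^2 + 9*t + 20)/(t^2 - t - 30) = (t + 4)/(t - 6)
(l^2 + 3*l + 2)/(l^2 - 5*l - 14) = (l + 1)/(l - 7)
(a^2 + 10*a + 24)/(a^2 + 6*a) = (a + 4)/a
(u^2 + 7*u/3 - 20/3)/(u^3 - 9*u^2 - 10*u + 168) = (u - 5/3)/(u^2 - 13*u + 42)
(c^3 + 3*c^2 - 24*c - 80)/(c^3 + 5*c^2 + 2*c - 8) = (c^2 - c - 20)/(c^2 + c - 2)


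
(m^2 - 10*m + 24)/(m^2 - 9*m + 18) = (m - 4)/(m - 3)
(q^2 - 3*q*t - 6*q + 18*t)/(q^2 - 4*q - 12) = (q - 3*t)/(q + 2)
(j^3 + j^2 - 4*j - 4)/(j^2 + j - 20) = (j^3 + j^2 - 4*j - 4)/(j^2 + j - 20)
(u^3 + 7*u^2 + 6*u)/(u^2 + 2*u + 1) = u*(u + 6)/(u + 1)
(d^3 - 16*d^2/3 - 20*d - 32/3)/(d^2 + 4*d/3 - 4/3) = (3*d^2 - 22*d - 16)/(3*d - 2)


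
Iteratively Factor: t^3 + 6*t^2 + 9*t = (t + 3)*(t^2 + 3*t) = (t + 3)^2*(t)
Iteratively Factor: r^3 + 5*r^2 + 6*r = (r + 3)*(r^2 + 2*r) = r*(r + 3)*(r + 2)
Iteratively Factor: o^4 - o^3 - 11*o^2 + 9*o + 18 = (o - 2)*(o^3 + o^2 - 9*o - 9) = (o - 3)*(o - 2)*(o^2 + 4*o + 3) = (o - 3)*(o - 2)*(o + 3)*(o + 1)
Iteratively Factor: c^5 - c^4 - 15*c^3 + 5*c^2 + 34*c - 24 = (c - 1)*(c^4 - 15*c^2 - 10*c + 24) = (c - 1)*(c + 2)*(c^3 - 2*c^2 - 11*c + 12) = (c - 4)*(c - 1)*(c + 2)*(c^2 + 2*c - 3) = (c - 4)*(c - 1)*(c + 2)*(c + 3)*(c - 1)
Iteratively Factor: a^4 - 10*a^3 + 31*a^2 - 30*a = (a)*(a^3 - 10*a^2 + 31*a - 30) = a*(a - 3)*(a^2 - 7*a + 10) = a*(a - 5)*(a - 3)*(a - 2)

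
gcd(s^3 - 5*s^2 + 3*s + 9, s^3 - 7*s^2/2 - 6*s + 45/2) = s^2 - 6*s + 9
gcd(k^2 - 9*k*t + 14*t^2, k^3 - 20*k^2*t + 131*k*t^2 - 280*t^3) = -k + 7*t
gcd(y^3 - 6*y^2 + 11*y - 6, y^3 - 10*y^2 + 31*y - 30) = y^2 - 5*y + 6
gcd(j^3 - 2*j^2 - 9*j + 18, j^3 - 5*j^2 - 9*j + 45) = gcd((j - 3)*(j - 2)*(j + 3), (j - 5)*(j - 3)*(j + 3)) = j^2 - 9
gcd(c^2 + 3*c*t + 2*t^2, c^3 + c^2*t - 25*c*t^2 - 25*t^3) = c + t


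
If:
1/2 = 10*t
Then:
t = 1/20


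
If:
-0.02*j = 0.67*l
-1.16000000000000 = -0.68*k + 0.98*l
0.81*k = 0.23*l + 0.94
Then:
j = 15.79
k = 1.03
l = -0.47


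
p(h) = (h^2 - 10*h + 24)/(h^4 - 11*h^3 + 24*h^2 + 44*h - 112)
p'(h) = (2*h - 10)/(h^4 - 11*h^3 + 24*h^2 + 44*h - 112) + (h^2 - 10*h + 24)*(-4*h^3 + 33*h^2 - 48*h - 44)/(h^4 - 11*h^3 + 24*h^2 + 44*h - 112)^2 = (-2*h^3 + 25*h^2 - 84*h + 4)/(h^6 - 14*h^5 + 41*h^4 + 112*h^3 - 376*h^2 - 224*h + 784)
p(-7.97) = 0.02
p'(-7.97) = 0.00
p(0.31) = -0.22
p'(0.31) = -0.03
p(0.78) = -0.25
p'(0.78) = -0.11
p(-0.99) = -0.29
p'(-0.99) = 0.20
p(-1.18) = -0.34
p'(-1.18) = 0.31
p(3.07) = 0.14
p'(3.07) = -0.17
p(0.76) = -0.25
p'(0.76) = -0.10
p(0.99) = -0.28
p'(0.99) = -0.17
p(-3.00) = 0.18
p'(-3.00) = 0.21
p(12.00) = 0.01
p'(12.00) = 0.00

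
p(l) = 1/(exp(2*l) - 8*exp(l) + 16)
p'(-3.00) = 0.00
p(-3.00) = 0.06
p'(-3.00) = 0.00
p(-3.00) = 0.06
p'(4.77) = -0.00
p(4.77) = 0.00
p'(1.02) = 3.00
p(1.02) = 0.66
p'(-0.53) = 0.03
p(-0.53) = 0.09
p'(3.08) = -0.01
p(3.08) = 0.00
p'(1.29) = 146.73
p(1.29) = 7.42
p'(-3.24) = 0.00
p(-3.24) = 0.06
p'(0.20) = 0.11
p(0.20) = 0.13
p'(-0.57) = 0.03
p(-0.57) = 0.08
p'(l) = (-2*exp(2*l) + 8*exp(l))/(exp(2*l) - 8*exp(l) + 16)^2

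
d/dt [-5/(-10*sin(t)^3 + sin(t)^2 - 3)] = 10*(1 - 15*sin(t))*sin(t)*cos(t)/(10*sin(t)^3 - sin(t)^2 + 3)^2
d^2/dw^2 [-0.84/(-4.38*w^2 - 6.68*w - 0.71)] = (-32.229792*w^2 - 49.154112*w + 0.84*(8.76*w + 6.68)*(17.52*w + 13.36) - 5.224464)/(4.38*w^2 + 6.68*w + 0.71)^3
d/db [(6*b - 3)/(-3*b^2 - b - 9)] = 3*(6*b^2 - 6*b - 19)/(9*b^4 + 6*b^3 + 55*b^2 + 18*b + 81)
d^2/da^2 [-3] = 0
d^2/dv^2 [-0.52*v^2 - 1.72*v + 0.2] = -1.04000000000000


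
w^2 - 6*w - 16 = (w - 8)*(w + 2)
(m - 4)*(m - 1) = m^2 - 5*m + 4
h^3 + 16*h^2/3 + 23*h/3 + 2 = (h + 1/3)*(h + 2)*(h + 3)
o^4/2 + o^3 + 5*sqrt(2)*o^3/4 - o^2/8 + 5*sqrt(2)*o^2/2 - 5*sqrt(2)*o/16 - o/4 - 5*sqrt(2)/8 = (o/2 + 1)*(o - 1/2)*(o + 1/2)*(o + 5*sqrt(2)/2)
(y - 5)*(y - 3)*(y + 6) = y^3 - 2*y^2 - 33*y + 90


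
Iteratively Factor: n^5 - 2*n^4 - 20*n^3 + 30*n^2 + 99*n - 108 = (n - 1)*(n^4 - n^3 - 21*n^2 + 9*n + 108) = (n - 3)*(n - 1)*(n^3 + 2*n^2 - 15*n - 36) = (n - 3)*(n - 1)*(n + 3)*(n^2 - n - 12) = (n - 3)*(n - 1)*(n + 3)^2*(n - 4)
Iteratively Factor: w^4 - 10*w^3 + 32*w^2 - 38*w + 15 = (w - 5)*(w^3 - 5*w^2 + 7*w - 3) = (w - 5)*(w - 1)*(w^2 - 4*w + 3) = (w - 5)*(w - 3)*(w - 1)*(w - 1)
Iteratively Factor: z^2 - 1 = (z + 1)*(z - 1)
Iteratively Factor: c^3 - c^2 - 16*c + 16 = (c + 4)*(c^2 - 5*c + 4) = (c - 1)*(c + 4)*(c - 4)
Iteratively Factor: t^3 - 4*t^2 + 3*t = (t)*(t^2 - 4*t + 3) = t*(t - 3)*(t - 1)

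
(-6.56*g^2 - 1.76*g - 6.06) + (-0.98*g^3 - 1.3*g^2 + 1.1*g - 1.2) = -0.98*g^3 - 7.86*g^2 - 0.66*g - 7.26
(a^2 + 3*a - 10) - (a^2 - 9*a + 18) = 12*a - 28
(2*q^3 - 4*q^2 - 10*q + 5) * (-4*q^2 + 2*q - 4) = -8*q^5 + 20*q^4 + 24*q^3 - 24*q^2 + 50*q - 20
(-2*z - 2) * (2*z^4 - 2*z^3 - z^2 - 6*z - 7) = -4*z^5 + 6*z^3 + 14*z^2 + 26*z + 14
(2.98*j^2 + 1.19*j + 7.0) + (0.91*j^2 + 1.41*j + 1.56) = 3.89*j^2 + 2.6*j + 8.56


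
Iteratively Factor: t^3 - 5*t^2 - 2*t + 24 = (t - 4)*(t^2 - t - 6) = (t - 4)*(t + 2)*(t - 3)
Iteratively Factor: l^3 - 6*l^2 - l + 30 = (l - 5)*(l^2 - l - 6) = (l - 5)*(l + 2)*(l - 3)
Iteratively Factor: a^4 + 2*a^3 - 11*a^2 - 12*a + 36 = (a - 2)*(a^3 + 4*a^2 - 3*a - 18) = (a - 2)^2*(a^2 + 6*a + 9) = (a - 2)^2*(a + 3)*(a + 3)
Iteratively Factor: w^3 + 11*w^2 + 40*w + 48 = (w + 4)*(w^2 + 7*w + 12) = (w + 4)^2*(w + 3)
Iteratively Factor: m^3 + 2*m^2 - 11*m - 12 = (m - 3)*(m^2 + 5*m + 4) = (m - 3)*(m + 1)*(m + 4)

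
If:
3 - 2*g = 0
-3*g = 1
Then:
No Solution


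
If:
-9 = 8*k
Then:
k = -9/8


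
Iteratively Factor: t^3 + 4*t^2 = (t)*(t^2 + 4*t) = t^2*(t + 4)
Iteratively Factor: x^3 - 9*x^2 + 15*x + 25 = (x - 5)*(x^2 - 4*x - 5) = (x - 5)^2*(x + 1)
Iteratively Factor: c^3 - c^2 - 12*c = (c + 3)*(c^2 - 4*c) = c*(c + 3)*(c - 4)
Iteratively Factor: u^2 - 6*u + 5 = (u - 5)*(u - 1)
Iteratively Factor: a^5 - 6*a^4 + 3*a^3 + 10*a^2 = (a - 5)*(a^4 - a^3 - 2*a^2) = (a - 5)*(a - 2)*(a^3 + a^2) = a*(a - 5)*(a - 2)*(a^2 + a) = a*(a - 5)*(a - 2)*(a + 1)*(a)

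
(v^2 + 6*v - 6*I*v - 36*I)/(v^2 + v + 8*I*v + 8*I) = (v^2 + 6*v*(1 - I) - 36*I)/(v^2 + v*(1 + 8*I) + 8*I)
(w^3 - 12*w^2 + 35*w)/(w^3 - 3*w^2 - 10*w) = (w - 7)/(w + 2)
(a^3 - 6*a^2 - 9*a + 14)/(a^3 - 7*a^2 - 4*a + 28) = (a - 1)/(a - 2)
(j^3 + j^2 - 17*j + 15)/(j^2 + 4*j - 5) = j - 3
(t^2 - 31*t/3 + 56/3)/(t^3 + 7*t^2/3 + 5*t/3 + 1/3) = (3*t^2 - 31*t + 56)/(3*t^3 + 7*t^2 + 5*t + 1)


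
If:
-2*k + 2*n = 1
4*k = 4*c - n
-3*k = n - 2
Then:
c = 19/32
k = 3/8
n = 7/8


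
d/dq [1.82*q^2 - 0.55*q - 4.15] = 3.64*q - 0.55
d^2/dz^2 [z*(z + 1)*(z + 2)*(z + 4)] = 12*z^2 + 42*z + 28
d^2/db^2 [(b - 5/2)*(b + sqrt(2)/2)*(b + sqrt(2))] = 6*b - 5 + 3*sqrt(2)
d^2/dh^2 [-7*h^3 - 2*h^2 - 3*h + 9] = -42*h - 4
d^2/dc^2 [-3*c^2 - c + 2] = -6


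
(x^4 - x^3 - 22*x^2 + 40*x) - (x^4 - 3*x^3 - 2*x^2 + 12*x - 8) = 2*x^3 - 20*x^2 + 28*x + 8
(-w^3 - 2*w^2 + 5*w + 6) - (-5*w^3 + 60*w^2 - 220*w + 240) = 4*w^3 - 62*w^2 + 225*w - 234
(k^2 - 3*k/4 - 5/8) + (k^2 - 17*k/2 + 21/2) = 2*k^2 - 37*k/4 + 79/8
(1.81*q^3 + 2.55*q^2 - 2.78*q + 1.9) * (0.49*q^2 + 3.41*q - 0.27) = 0.8869*q^5 + 7.4216*q^4 + 6.8446*q^3 - 9.2373*q^2 + 7.2296*q - 0.513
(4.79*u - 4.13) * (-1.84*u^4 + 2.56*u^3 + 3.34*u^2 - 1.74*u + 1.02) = -8.8136*u^5 + 19.8616*u^4 + 5.4258*u^3 - 22.1288*u^2 + 12.072*u - 4.2126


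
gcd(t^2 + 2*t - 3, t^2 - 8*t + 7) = t - 1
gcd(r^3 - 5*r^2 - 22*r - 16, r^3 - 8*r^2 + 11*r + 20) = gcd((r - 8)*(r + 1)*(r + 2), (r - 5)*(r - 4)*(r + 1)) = r + 1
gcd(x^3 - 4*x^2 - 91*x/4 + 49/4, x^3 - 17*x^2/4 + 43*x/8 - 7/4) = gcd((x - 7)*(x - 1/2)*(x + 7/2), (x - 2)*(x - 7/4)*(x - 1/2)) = x - 1/2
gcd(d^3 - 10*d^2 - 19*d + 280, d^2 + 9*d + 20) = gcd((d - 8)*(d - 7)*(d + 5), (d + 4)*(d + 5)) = d + 5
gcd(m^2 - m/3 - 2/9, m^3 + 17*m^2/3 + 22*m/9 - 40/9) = m - 2/3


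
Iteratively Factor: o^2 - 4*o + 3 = (o - 1)*(o - 3)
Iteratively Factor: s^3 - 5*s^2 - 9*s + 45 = (s - 5)*(s^2 - 9) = (s - 5)*(s - 3)*(s + 3)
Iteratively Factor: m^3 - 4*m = (m)*(m^2 - 4) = m*(m - 2)*(m + 2)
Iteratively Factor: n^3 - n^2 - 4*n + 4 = (n - 1)*(n^2 - 4) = (n - 2)*(n - 1)*(n + 2)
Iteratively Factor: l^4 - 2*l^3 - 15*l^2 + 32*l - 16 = (l + 4)*(l^3 - 6*l^2 + 9*l - 4) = (l - 4)*(l + 4)*(l^2 - 2*l + 1) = (l - 4)*(l - 1)*(l + 4)*(l - 1)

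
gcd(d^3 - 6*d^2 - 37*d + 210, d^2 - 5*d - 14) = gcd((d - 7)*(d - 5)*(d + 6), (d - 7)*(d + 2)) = d - 7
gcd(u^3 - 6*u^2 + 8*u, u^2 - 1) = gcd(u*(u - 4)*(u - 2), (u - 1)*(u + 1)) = 1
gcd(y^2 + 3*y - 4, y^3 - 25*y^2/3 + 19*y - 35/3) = y - 1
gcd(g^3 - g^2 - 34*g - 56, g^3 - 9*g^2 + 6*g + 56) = g^2 - 5*g - 14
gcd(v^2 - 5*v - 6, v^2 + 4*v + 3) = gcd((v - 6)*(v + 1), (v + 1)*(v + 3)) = v + 1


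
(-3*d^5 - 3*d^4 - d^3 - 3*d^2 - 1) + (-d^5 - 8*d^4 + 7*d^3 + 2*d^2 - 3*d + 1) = -4*d^5 - 11*d^4 + 6*d^3 - d^2 - 3*d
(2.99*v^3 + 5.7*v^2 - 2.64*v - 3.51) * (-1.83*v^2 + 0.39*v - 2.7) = -5.4717*v^5 - 9.2649*v^4 - 1.0188*v^3 - 9.9963*v^2 + 5.7591*v + 9.477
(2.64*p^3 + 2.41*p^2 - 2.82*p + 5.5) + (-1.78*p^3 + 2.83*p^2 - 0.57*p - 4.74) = 0.86*p^3 + 5.24*p^2 - 3.39*p + 0.76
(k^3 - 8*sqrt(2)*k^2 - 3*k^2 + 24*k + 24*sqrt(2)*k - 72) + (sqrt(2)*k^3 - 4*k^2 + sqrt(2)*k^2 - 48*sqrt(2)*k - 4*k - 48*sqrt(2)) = k^3 + sqrt(2)*k^3 - 7*sqrt(2)*k^2 - 7*k^2 - 24*sqrt(2)*k + 20*k - 72 - 48*sqrt(2)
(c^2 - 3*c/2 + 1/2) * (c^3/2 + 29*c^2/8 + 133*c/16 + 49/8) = c^5/2 + 23*c^4/8 + 25*c^3/8 - 145*c^2/32 - 161*c/32 + 49/16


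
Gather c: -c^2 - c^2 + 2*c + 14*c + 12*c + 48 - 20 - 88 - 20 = -2*c^2 + 28*c - 80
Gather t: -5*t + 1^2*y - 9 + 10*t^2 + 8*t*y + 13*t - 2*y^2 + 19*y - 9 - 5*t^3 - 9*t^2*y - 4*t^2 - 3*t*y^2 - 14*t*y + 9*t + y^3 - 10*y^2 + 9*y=-5*t^3 + t^2*(6 - 9*y) + t*(-3*y^2 - 6*y + 17) + y^3 - 12*y^2 + 29*y - 18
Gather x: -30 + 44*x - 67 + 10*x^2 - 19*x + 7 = 10*x^2 + 25*x - 90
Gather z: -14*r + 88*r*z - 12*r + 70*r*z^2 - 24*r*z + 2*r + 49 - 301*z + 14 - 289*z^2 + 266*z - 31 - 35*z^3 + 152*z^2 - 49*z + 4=-24*r - 35*z^3 + z^2*(70*r - 137) + z*(64*r - 84) + 36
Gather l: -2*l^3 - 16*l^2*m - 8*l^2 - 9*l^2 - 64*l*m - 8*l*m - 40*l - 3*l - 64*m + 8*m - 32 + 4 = -2*l^3 + l^2*(-16*m - 17) + l*(-72*m - 43) - 56*m - 28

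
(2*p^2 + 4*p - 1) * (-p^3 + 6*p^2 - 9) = -2*p^5 + 8*p^4 + 25*p^3 - 24*p^2 - 36*p + 9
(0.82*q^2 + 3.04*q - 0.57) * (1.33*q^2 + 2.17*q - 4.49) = 1.0906*q^4 + 5.8226*q^3 + 2.1569*q^2 - 14.8865*q + 2.5593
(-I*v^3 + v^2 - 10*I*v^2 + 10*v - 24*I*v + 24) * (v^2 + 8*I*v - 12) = -I*v^5 + 9*v^4 - 10*I*v^4 + 90*v^3 - 4*I*v^3 + 204*v^2 + 200*I*v^2 - 120*v + 480*I*v - 288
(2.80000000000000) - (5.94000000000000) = -3.14000000000000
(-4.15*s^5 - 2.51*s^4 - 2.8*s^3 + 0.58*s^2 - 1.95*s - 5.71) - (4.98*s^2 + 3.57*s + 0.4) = -4.15*s^5 - 2.51*s^4 - 2.8*s^3 - 4.4*s^2 - 5.52*s - 6.11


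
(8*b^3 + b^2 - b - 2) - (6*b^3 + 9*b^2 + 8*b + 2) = 2*b^3 - 8*b^2 - 9*b - 4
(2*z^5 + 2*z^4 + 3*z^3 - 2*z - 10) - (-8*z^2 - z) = 2*z^5 + 2*z^4 + 3*z^3 + 8*z^2 - z - 10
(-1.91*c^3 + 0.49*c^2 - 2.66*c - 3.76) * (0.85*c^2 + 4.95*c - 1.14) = -1.6235*c^5 - 9.038*c^4 + 2.3419*c^3 - 16.9216*c^2 - 15.5796*c + 4.2864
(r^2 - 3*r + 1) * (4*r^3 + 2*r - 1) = 4*r^5 - 12*r^4 + 6*r^3 - 7*r^2 + 5*r - 1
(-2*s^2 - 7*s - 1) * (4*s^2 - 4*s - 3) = -8*s^4 - 20*s^3 + 30*s^2 + 25*s + 3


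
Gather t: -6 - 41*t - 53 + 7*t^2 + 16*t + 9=7*t^2 - 25*t - 50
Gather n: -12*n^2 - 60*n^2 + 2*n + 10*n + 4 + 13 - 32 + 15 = -72*n^2 + 12*n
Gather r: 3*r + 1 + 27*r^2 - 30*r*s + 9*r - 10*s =27*r^2 + r*(12 - 30*s) - 10*s + 1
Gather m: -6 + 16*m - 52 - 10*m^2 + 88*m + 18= -10*m^2 + 104*m - 40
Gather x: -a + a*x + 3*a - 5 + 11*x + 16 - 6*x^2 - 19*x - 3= 2*a - 6*x^2 + x*(a - 8) + 8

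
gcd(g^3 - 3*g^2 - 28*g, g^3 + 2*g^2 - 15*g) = g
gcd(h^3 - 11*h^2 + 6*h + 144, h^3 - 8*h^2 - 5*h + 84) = h + 3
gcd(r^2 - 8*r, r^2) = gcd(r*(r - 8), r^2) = r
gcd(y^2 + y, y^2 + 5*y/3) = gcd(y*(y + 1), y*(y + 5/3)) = y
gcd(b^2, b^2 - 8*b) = b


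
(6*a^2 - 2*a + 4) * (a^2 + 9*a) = 6*a^4 + 52*a^3 - 14*a^2 + 36*a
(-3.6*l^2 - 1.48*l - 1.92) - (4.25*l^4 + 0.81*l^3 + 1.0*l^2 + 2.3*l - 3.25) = -4.25*l^4 - 0.81*l^3 - 4.6*l^2 - 3.78*l + 1.33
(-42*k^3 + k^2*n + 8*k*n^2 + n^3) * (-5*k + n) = 210*k^4 - 47*k^3*n - 39*k^2*n^2 + 3*k*n^3 + n^4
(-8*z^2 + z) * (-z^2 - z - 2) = 8*z^4 + 7*z^3 + 15*z^2 - 2*z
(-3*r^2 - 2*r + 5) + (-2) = -3*r^2 - 2*r + 3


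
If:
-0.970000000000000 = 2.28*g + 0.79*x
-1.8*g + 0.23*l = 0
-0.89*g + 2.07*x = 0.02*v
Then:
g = -0.346491228070175*x - 0.425438596491228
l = -2.7116704805492*x - 3.32951945080092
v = 118.918859649123*x + 18.9320175438597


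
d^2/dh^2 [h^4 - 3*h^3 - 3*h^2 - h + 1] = 12*h^2 - 18*h - 6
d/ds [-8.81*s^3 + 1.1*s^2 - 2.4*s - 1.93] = -26.43*s^2 + 2.2*s - 2.4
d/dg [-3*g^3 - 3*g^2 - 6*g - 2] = -9*g^2 - 6*g - 6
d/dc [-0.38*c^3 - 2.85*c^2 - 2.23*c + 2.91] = -1.14*c^2 - 5.7*c - 2.23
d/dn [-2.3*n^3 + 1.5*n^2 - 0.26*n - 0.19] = -6.9*n^2 + 3.0*n - 0.26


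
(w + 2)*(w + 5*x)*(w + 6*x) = w^3 + 11*w^2*x + 2*w^2 + 30*w*x^2 + 22*w*x + 60*x^2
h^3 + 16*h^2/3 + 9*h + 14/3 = (h + 1)*(h + 2)*(h + 7/3)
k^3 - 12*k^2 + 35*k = k*(k - 7)*(k - 5)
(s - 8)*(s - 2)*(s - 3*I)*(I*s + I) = I*s^4 + 3*s^3 - 9*I*s^3 - 27*s^2 + 6*I*s^2 + 18*s + 16*I*s + 48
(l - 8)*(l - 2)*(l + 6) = l^3 - 4*l^2 - 44*l + 96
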